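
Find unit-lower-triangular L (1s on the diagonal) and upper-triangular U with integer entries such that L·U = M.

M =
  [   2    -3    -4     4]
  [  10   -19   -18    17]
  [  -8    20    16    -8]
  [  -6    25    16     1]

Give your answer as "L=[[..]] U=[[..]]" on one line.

  r1 -= 5·r0 → [0,-4,2,-3]
  r2 -= -4·r0 → [0,8,0,8]
  r3 -= -3·r0 → [0,16,4,13]
  r2 -= -2·r1 → [0,0,4,2]
  r3 -= -4·r1 → [0,0,12,1]
  r3 -= 3·r2 → [0,0,0,-5]

L=[[1,0,0,0],[5,1,0,0],[-4,-2,1,0],[-3,-4,3,1]] U=[[2,-3,-4,4],[0,-4,2,-3],[0,0,4,2],[0,0,0,-5]]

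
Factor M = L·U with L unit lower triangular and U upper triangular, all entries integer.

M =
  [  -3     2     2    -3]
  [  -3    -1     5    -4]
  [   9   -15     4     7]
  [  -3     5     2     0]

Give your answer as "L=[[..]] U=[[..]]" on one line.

L=[[1,0,0,0],[1,1,0,0],[-3,3,1,0],[1,-1,3,1]] U=[[-3,2,2,-3],[0,-3,3,-1],[0,0,1,1],[0,0,0,-1]]

  R1 -= 1·R0 → [0,-3,3,-1]
  R2 -= -3·R0 → [0,-9,10,-2]
  R3 -= 1·R0 → [0,3,0,3]
  R2 -= 3·R1 → [0,0,1,1]
  R3 -= -1·R1 → [0,0,3,2]
  R3 -= 3·R2 → [0,0,0,-1]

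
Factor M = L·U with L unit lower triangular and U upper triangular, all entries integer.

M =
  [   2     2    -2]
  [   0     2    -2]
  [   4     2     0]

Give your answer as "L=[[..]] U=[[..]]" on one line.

L=[[1,0,0],[0,1,0],[2,-1,1]] U=[[2,2,-2],[0,2,-2],[0,0,2]]

  row1 -= 0·row0 → [0,2,-2]
  row2 -= 2·row0 → [0,-2,4]
  row2 -= -1·row1 → [0,0,2]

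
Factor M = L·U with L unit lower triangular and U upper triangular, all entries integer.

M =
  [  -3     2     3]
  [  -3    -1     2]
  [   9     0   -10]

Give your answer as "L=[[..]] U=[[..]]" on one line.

L=[[1,0,0],[1,1,0],[-3,-2,1]] U=[[-3,2,3],[0,-3,-1],[0,0,-3]]

  r1 -= 1·r0 → [0,-3,-1]
  r2 -= -3·r0 → [0,6,-1]
  r2 -= -2·r1 → [0,0,-3]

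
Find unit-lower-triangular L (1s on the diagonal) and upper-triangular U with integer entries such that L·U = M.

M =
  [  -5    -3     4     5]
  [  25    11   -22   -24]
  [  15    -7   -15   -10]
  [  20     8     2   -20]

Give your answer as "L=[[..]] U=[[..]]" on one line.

  row1 -= -5·row0 → [0,-4,-2,1]
  row2 -= -3·row0 → [0,-16,-3,5]
  row3 -= -4·row0 → [0,-4,18,0]
  row2 -= 4·row1 → [0,0,5,1]
  row3 -= 1·row1 → [0,0,20,-1]
  row3 -= 4·row2 → [0,0,0,-5]

L=[[1,0,0,0],[-5,1,0,0],[-3,4,1,0],[-4,1,4,1]] U=[[-5,-3,4,5],[0,-4,-2,1],[0,0,5,1],[0,0,0,-5]]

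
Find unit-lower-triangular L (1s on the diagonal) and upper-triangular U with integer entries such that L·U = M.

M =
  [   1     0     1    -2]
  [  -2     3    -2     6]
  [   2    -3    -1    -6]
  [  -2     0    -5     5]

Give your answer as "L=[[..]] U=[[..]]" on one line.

L=[[1,0,0,0],[-2,1,0,0],[2,-1,1,0],[-2,0,1,1]] U=[[1,0,1,-2],[0,3,0,2],[0,0,-3,0],[0,0,0,1]]

  row1 -= -2·row0 → [0,3,0,2]
  row2 -= 2·row0 → [0,-3,-3,-2]
  row3 -= -2·row0 → [0,0,-3,1]
  row2 -= -1·row1 → [0,0,-3,0]
  row3 -= 0·row1 → [0,0,-3,1]
  row3 -= 1·row2 → [0,0,0,1]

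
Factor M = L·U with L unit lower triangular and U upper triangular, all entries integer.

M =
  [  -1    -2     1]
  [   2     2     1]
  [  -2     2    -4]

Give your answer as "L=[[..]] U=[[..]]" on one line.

L=[[1,0,0],[-2,1,0],[2,-3,1]] U=[[-1,-2,1],[0,-2,3],[0,0,3]]

  r1 -= -2·r0 → [0,-2,3]
  r2 -= 2·r0 → [0,6,-6]
  r2 -= -3·r1 → [0,0,3]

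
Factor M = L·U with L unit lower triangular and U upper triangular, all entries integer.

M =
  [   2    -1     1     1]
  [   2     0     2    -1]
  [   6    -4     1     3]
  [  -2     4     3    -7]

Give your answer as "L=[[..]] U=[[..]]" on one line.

L=[[1,0,0,0],[1,1,0,0],[3,-1,1,0],[-1,3,-1,1]] U=[[2,-1,1,1],[0,1,1,-2],[0,0,-1,-2],[0,0,0,-2]]

  R1 -= 1·R0 → [0,1,1,-2]
  R2 -= 3·R0 → [0,-1,-2,0]
  R3 -= -1·R0 → [0,3,4,-6]
  R2 -= -1·R1 → [0,0,-1,-2]
  R3 -= 3·R1 → [0,0,1,0]
  R3 -= -1·R2 → [0,0,0,-2]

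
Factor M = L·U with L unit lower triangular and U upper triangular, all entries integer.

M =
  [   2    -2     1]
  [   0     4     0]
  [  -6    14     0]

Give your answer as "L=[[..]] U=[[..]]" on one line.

  row1 -= 0·row0 → [0,4,0]
  row2 -= -3·row0 → [0,8,3]
  row2 -= 2·row1 → [0,0,3]

L=[[1,0,0],[0,1,0],[-3,2,1]] U=[[2,-2,1],[0,4,0],[0,0,3]]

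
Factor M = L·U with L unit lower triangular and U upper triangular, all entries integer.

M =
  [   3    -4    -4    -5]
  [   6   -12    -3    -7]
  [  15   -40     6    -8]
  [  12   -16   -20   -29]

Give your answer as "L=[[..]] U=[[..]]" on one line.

  r1 -= 2·r0 → [0,-4,5,3]
  r2 -= 5·r0 → [0,-20,26,17]
  r3 -= 4·r0 → [0,0,-4,-9]
  r2 -= 5·r1 → [0,0,1,2]
  r3 -= 0·r1 → [0,0,-4,-9]
  r3 -= -4·r2 → [0,0,0,-1]

L=[[1,0,0,0],[2,1,0,0],[5,5,1,0],[4,0,-4,1]] U=[[3,-4,-4,-5],[0,-4,5,3],[0,0,1,2],[0,0,0,-1]]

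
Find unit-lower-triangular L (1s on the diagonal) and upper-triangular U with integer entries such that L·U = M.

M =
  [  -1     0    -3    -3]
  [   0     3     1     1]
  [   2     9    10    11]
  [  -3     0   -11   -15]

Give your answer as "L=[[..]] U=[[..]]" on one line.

L=[[1,0,0,0],[0,1,0,0],[-2,3,1,0],[3,0,-2,1]] U=[[-1,0,-3,-3],[0,3,1,1],[0,0,1,2],[0,0,0,-2]]

  R1 -= 0·R0 → [0,3,1,1]
  R2 -= -2·R0 → [0,9,4,5]
  R3 -= 3·R0 → [0,0,-2,-6]
  R2 -= 3·R1 → [0,0,1,2]
  R3 -= 0·R1 → [0,0,-2,-6]
  R3 -= -2·R2 → [0,0,0,-2]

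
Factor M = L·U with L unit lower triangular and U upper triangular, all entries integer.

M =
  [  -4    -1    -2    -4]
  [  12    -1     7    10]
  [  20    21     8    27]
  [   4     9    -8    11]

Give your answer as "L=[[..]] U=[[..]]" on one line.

  R1 -= -3·R0 → [0,-4,1,-2]
  R2 -= -5·R0 → [0,16,-2,7]
  R3 -= -1·R0 → [0,8,-10,7]
  R2 -= -4·R1 → [0,0,2,-1]
  R3 -= -2·R1 → [0,0,-8,3]
  R3 -= -4·R2 → [0,0,0,-1]

L=[[1,0,0,0],[-3,1,0,0],[-5,-4,1,0],[-1,-2,-4,1]] U=[[-4,-1,-2,-4],[0,-4,1,-2],[0,0,2,-1],[0,0,0,-1]]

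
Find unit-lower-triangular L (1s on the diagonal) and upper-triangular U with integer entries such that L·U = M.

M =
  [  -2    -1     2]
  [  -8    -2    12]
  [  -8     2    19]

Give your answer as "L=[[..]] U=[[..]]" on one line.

L=[[1,0,0],[4,1,0],[4,3,1]] U=[[-2,-1,2],[0,2,4],[0,0,-1]]

  r1 -= 4·r0 → [0,2,4]
  r2 -= 4·r0 → [0,6,11]
  r2 -= 3·r1 → [0,0,-1]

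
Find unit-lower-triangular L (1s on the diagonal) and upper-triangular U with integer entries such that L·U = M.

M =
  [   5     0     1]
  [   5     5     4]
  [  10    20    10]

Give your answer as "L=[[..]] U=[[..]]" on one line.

L=[[1,0,0],[1,1,0],[2,4,1]] U=[[5,0,1],[0,5,3],[0,0,-4]]

  row1 -= 1·row0 → [0,5,3]
  row2 -= 2·row0 → [0,20,8]
  row2 -= 4·row1 → [0,0,-4]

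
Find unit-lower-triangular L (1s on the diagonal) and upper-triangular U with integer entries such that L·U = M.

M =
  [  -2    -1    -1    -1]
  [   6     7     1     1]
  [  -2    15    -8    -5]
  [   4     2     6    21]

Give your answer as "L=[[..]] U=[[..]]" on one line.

  row1 -= -3·row0 → [0,4,-2,-2]
  row2 -= 1·row0 → [0,16,-7,-4]
  row3 -= -2·row0 → [0,0,4,19]
  row2 -= 4·row1 → [0,0,1,4]
  row3 -= 0·row1 → [0,0,4,19]
  row3 -= 4·row2 → [0,0,0,3]

L=[[1,0,0,0],[-3,1,0,0],[1,4,1,0],[-2,0,4,1]] U=[[-2,-1,-1,-1],[0,4,-2,-2],[0,0,1,4],[0,0,0,3]]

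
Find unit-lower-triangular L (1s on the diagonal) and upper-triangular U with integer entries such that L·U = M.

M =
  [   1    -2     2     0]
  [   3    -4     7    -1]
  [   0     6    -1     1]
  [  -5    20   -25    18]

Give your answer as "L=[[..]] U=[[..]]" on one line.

L=[[1,0,0,0],[3,1,0,0],[0,3,1,0],[-5,5,5,1]] U=[[1,-2,2,0],[0,2,1,-1],[0,0,-4,4],[0,0,0,3]]

  R1 -= 3·R0 → [0,2,1,-1]
  R2 -= 0·R0 → [0,6,-1,1]
  R3 -= -5·R0 → [0,10,-15,18]
  R2 -= 3·R1 → [0,0,-4,4]
  R3 -= 5·R1 → [0,0,-20,23]
  R3 -= 5·R2 → [0,0,0,3]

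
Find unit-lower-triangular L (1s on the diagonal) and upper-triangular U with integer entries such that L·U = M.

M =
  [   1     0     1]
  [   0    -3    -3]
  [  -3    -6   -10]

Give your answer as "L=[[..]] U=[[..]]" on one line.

  R1 -= 0·R0 → [0,-3,-3]
  R2 -= -3·R0 → [0,-6,-7]
  R2 -= 2·R1 → [0,0,-1]

L=[[1,0,0],[0,1,0],[-3,2,1]] U=[[1,0,1],[0,-3,-3],[0,0,-1]]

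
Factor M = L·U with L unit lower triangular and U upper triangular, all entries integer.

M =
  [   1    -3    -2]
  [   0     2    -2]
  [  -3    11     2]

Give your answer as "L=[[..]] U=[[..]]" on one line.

  row1 -= 0·row0 → [0,2,-2]
  row2 -= -3·row0 → [0,2,-4]
  row2 -= 1·row1 → [0,0,-2]

L=[[1,0,0],[0,1,0],[-3,1,1]] U=[[1,-3,-2],[0,2,-2],[0,0,-2]]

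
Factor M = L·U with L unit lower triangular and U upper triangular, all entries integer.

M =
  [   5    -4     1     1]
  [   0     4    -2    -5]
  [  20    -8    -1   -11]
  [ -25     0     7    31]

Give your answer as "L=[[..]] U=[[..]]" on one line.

  R1 -= 0·R0 → [0,4,-2,-5]
  R2 -= 4·R0 → [0,8,-5,-15]
  R3 -= -5·R0 → [0,-20,12,36]
  R2 -= 2·R1 → [0,0,-1,-5]
  R3 -= -5·R1 → [0,0,2,11]
  R3 -= -2·R2 → [0,0,0,1]

L=[[1,0,0,0],[0,1,0,0],[4,2,1,0],[-5,-5,-2,1]] U=[[5,-4,1,1],[0,4,-2,-5],[0,0,-1,-5],[0,0,0,1]]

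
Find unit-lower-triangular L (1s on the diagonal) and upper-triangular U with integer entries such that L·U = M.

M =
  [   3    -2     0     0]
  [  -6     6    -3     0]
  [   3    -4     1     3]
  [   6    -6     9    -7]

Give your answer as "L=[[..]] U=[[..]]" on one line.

  R1 -= -2·R0 → [0,2,-3,0]
  R2 -= 1·R0 → [0,-2,1,3]
  R3 -= 2·R0 → [0,-2,9,-7]
  R2 -= -1·R1 → [0,0,-2,3]
  R3 -= -1·R1 → [0,0,6,-7]
  R3 -= -3·R2 → [0,0,0,2]

L=[[1,0,0,0],[-2,1,0,0],[1,-1,1,0],[2,-1,-3,1]] U=[[3,-2,0,0],[0,2,-3,0],[0,0,-2,3],[0,0,0,2]]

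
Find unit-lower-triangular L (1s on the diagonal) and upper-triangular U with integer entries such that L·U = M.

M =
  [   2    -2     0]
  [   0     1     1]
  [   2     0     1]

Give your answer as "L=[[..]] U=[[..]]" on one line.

  r1 -= 0·r0 → [0,1,1]
  r2 -= 1·r0 → [0,2,1]
  r2 -= 2·r1 → [0,0,-1]

L=[[1,0,0],[0,1,0],[1,2,1]] U=[[2,-2,0],[0,1,1],[0,0,-1]]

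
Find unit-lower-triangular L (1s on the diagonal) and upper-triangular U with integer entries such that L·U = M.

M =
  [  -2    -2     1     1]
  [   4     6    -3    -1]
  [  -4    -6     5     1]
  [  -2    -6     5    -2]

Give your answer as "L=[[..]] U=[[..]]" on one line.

L=[[1,0,0,0],[-2,1,0,0],[2,-1,1,0],[1,-2,1,1]] U=[[-2,-2,1,1],[0,2,-1,1],[0,0,2,0],[0,0,0,-1]]

  R1 -= -2·R0 → [0,2,-1,1]
  R2 -= 2·R0 → [0,-2,3,-1]
  R3 -= 1·R0 → [0,-4,4,-3]
  R2 -= -1·R1 → [0,0,2,0]
  R3 -= -2·R1 → [0,0,2,-1]
  R3 -= 1·R2 → [0,0,0,-1]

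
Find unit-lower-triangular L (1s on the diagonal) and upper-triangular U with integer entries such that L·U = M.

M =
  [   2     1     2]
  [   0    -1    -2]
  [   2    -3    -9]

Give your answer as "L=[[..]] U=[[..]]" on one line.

  row1 -= 0·row0 → [0,-1,-2]
  row2 -= 1·row0 → [0,-4,-11]
  row2 -= 4·row1 → [0,0,-3]

L=[[1,0,0],[0,1,0],[1,4,1]] U=[[2,1,2],[0,-1,-2],[0,0,-3]]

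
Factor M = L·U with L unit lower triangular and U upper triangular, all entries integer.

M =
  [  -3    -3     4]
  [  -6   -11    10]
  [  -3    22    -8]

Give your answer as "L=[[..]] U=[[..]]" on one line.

L=[[1,0,0],[2,1,0],[1,-5,1]] U=[[-3,-3,4],[0,-5,2],[0,0,-2]]

  row1 -= 2·row0 → [0,-5,2]
  row2 -= 1·row0 → [0,25,-12]
  row2 -= -5·row1 → [0,0,-2]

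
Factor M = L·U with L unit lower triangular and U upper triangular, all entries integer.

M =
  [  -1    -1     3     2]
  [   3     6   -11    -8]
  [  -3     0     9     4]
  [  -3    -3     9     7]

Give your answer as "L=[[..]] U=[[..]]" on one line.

L=[[1,0,0,0],[-3,1,0,0],[3,1,1,0],[3,0,0,1]] U=[[-1,-1,3,2],[0,3,-2,-2],[0,0,2,0],[0,0,0,1]]

  R1 -= -3·R0 → [0,3,-2,-2]
  R2 -= 3·R0 → [0,3,0,-2]
  R3 -= 3·R0 → [0,0,0,1]
  R2 -= 1·R1 → [0,0,2,0]
  R3 -= 0·R1 → [0,0,0,1]
  R3 -= 0·R2 → [0,0,0,1]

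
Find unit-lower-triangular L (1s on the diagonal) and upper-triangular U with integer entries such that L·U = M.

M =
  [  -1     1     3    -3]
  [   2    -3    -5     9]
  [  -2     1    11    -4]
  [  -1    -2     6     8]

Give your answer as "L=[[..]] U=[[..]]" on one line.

  row1 -= -2·row0 → [0,-1,1,3]
  row2 -= 2·row0 → [0,-1,5,2]
  row3 -= 1·row0 → [0,-3,3,11]
  row2 -= 1·row1 → [0,0,4,-1]
  row3 -= 3·row1 → [0,0,0,2]
  row3 -= 0·row2 → [0,0,0,2]

L=[[1,0,0,0],[-2,1,0,0],[2,1,1,0],[1,3,0,1]] U=[[-1,1,3,-3],[0,-1,1,3],[0,0,4,-1],[0,0,0,2]]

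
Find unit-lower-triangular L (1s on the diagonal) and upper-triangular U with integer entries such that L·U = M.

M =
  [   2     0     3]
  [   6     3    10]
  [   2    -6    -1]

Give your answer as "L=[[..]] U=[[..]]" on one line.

L=[[1,0,0],[3,1,0],[1,-2,1]] U=[[2,0,3],[0,3,1],[0,0,-2]]

  r1 -= 3·r0 → [0,3,1]
  r2 -= 1·r0 → [0,-6,-4]
  r2 -= -2·r1 → [0,0,-2]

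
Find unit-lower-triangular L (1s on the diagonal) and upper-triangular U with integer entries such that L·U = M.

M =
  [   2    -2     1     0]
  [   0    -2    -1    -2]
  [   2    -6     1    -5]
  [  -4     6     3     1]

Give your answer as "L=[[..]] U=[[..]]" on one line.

L=[[1,0,0,0],[0,1,0,0],[1,2,1,0],[-2,-1,2,1]] U=[[2,-2,1,0],[0,-2,-1,-2],[0,0,2,-1],[0,0,0,1]]

  row1 -= 0·row0 → [0,-2,-1,-2]
  row2 -= 1·row0 → [0,-4,0,-5]
  row3 -= -2·row0 → [0,2,5,1]
  row2 -= 2·row1 → [0,0,2,-1]
  row3 -= -1·row1 → [0,0,4,-1]
  row3 -= 2·row2 → [0,0,0,1]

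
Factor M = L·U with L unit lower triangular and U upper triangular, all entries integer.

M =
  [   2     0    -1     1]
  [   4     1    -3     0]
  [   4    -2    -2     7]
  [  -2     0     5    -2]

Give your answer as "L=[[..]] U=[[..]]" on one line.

  R1 -= 2·R0 → [0,1,-1,-2]
  R2 -= 2·R0 → [0,-2,0,5]
  R3 -= -1·R0 → [0,0,4,-1]
  R2 -= -2·R1 → [0,0,-2,1]
  R3 -= 0·R1 → [0,0,4,-1]
  R3 -= -2·R2 → [0,0,0,1]

L=[[1,0,0,0],[2,1,0,0],[2,-2,1,0],[-1,0,-2,1]] U=[[2,0,-1,1],[0,1,-1,-2],[0,0,-2,1],[0,0,0,1]]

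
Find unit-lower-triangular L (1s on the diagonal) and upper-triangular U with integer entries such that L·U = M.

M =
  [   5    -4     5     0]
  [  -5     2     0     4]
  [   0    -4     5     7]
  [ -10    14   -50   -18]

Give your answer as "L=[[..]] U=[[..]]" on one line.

  row1 -= -1·row0 → [0,-2,5,4]
  row2 -= 0·row0 → [0,-4,5,7]
  row3 -= -2·row0 → [0,6,-40,-18]
  row2 -= 2·row1 → [0,0,-5,-1]
  row3 -= -3·row1 → [0,0,-25,-6]
  row3 -= 5·row2 → [0,0,0,-1]

L=[[1,0,0,0],[-1,1,0,0],[0,2,1,0],[-2,-3,5,1]] U=[[5,-4,5,0],[0,-2,5,4],[0,0,-5,-1],[0,0,0,-1]]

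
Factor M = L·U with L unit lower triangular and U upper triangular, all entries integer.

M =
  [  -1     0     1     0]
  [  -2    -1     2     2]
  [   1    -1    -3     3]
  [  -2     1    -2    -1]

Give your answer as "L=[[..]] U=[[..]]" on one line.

  R1 -= 2·R0 → [0,-1,0,2]
  R2 -= -1·R0 → [0,-1,-2,3]
  R3 -= 2·R0 → [0,1,-4,-1]
  R2 -= 1·R1 → [0,0,-2,1]
  R3 -= -1·R1 → [0,0,-4,1]
  R3 -= 2·R2 → [0,0,0,-1]

L=[[1,0,0,0],[2,1,0,0],[-1,1,1,0],[2,-1,2,1]] U=[[-1,0,1,0],[0,-1,0,2],[0,0,-2,1],[0,0,0,-1]]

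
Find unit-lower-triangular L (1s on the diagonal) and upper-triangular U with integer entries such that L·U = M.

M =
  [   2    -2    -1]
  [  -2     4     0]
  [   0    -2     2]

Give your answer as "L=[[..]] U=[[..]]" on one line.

  r1 -= -1·r0 → [0,2,-1]
  r2 -= 0·r0 → [0,-2,2]
  r2 -= -1·r1 → [0,0,1]

L=[[1,0,0],[-1,1,0],[0,-1,1]] U=[[2,-2,-1],[0,2,-1],[0,0,1]]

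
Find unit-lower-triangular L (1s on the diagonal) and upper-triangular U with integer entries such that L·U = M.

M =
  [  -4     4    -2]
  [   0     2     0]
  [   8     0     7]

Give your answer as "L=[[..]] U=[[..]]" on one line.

  r1 -= 0·r0 → [0,2,0]
  r2 -= -2·r0 → [0,8,3]
  r2 -= 4·r1 → [0,0,3]

L=[[1,0,0],[0,1,0],[-2,4,1]] U=[[-4,4,-2],[0,2,0],[0,0,3]]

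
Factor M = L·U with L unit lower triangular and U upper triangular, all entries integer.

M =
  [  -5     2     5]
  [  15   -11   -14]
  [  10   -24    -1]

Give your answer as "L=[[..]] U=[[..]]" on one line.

L=[[1,0,0],[-3,1,0],[-2,4,1]] U=[[-5,2,5],[0,-5,1],[0,0,5]]

  row1 -= -3·row0 → [0,-5,1]
  row2 -= -2·row0 → [0,-20,9]
  row2 -= 4·row1 → [0,0,5]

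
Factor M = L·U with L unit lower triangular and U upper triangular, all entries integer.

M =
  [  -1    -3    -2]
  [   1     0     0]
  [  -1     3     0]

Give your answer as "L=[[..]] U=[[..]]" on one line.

L=[[1,0,0],[-1,1,0],[1,-2,1]] U=[[-1,-3,-2],[0,-3,-2],[0,0,-2]]

  r1 -= -1·r0 → [0,-3,-2]
  r2 -= 1·r0 → [0,6,2]
  r2 -= -2·r1 → [0,0,-2]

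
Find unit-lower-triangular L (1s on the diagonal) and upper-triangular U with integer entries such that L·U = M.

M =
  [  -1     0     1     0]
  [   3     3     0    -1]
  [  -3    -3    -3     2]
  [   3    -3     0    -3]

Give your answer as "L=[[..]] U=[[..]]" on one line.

  row1 -= -3·row0 → [0,3,3,-1]
  row2 -= 3·row0 → [0,-3,-6,2]
  row3 -= -3·row0 → [0,-3,3,-3]
  row2 -= -1·row1 → [0,0,-3,1]
  row3 -= -1·row1 → [0,0,6,-4]
  row3 -= -2·row2 → [0,0,0,-2]

L=[[1,0,0,0],[-3,1,0,0],[3,-1,1,0],[-3,-1,-2,1]] U=[[-1,0,1,0],[0,3,3,-1],[0,0,-3,1],[0,0,0,-2]]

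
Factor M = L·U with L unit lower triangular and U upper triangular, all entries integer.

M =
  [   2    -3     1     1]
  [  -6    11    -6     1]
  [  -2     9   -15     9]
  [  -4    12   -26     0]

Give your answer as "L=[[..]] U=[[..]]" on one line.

  r1 -= -3·r0 → [0,2,-3,4]
  r2 -= -1·r0 → [0,6,-14,10]
  r3 -= -2·r0 → [0,6,-24,2]
  r2 -= 3·r1 → [0,0,-5,-2]
  r3 -= 3·r1 → [0,0,-15,-10]
  r3 -= 3·r2 → [0,0,0,-4]

L=[[1,0,0,0],[-3,1,0,0],[-1,3,1,0],[-2,3,3,1]] U=[[2,-3,1,1],[0,2,-3,4],[0,0,-5,-2],[0,0,0,-4]]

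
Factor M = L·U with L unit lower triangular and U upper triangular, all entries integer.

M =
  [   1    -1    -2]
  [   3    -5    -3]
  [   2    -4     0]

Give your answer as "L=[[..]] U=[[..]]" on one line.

  R1 -= 3·R0 → [0,-2,3]
  R2 -= 2·R0 → [0,-2,4]
  R2 -= 1·R1 → [0,0,1]

L=[[1,0,0],[3,1,0],[2,1,1]] U=[[1,-1,-2],[0,-2,3],[0,0,1]]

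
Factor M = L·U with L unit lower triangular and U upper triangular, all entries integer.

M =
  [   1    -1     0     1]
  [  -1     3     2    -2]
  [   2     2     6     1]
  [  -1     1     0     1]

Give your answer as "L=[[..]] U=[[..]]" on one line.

L=[[1,0,0,0],[-1,1,0,0],[2,2,1,0],[-1,0,0,1]] U=[[1,-1,0,1],[0,2,2,-1],[0,0,2,1],[0,0,0,2]]

  r1 -= -1·r0 → [0,2,2,-1]
  r2 -= 2·r0 → [0,4,6,-1]
  r3 -= -1·r0 → [0,0,0,2]
  r2 -= 2·r1 → [0,0,2,1]
  r3 -= 0·r1 → [0,0,0,2]
  r3 -= 0·r2 → [0,0,0,2]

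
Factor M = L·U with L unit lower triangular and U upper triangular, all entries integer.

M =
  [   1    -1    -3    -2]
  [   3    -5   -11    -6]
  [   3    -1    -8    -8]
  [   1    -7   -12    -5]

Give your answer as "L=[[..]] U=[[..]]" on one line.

L=[[1,0,0,0],[3,1,0,0],[3,-1,1,0],[1,3,3,1]] U=[[1,-1,-3,-2],[0,-2,-2,0],[0,0,-1,-2],[0,0,0,3]]

  row1 -= 3·row0 → [0,-2,-2,0]
  row2 -= 3·row0 → [0,2,1,-2]
  row3 -= 1·row0 → [0,-6,-9,-3]
  row2 -= -1·row1 → [0,0,-1,-2]
  row3 -= 3·row1 → [0,0,-3,-3]
  row3 -= 3·row2 → [0,0,0,3]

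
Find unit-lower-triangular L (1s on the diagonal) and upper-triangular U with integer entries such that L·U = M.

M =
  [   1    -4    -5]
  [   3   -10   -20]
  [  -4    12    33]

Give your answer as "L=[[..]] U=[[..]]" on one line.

L=[[1,0,0],[3,1,0],[-4,-2,1]] U=[[1,-4,-5],[0,2,-5],[0,0,3]]

  row1 -= 3·row0 → [0,2,-5]
  row2 -= -4·row0 → [0,-4,13]
  row2 -= -2·row1 → [0,0,3]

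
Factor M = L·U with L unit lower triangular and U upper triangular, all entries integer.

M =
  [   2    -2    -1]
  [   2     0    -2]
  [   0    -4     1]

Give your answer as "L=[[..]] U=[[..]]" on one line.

  row1 -= 1·row0 → [0,2,-1]
  row2 -= 0·row0 → [0,-4,1]
  row2 -= -2·row1 → [0,0,-1]

L=[[1,0,0],[1,1,0],[0,-2,1]] U=[[2,-2,-1],[0,2,-1],[0,0,-1]]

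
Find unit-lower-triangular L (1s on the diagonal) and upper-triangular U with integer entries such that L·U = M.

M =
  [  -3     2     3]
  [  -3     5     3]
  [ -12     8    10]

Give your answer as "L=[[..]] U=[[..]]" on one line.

  r1 -= 1·r0 → [0,3,0]
  r2 -= 4·r0 → [0,0,-2]
  r2 -= 0·r1 → [0,0,-2]

L=[[1,0,0],[1,1,0],[4,0,1]] U=[[-3,2,3],[0,3,0],[0,0,-2]]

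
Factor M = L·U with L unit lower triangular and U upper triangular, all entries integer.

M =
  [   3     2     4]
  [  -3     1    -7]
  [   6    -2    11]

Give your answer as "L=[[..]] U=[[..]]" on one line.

  r1 -= -1·r0 → [0,3,-3]
  r2 -= 2·r0 → [0,-6,3]
  r2 -= -2·r1 → [0,0,-3]

L=[[1,0,0],[-1,1,0],[2,-2,1]] U=[[3,2,4],[0,3,-3],[0,0,-3]]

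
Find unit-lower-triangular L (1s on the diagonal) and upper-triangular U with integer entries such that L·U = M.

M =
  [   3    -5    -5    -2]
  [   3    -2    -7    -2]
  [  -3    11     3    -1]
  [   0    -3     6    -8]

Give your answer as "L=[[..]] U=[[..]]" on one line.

  r1 -= 1·r0 → [0,3,-2,0]
  r2 -= -1·r0 → [0,6,-2,-3]
  r3 -= 0·r0 → [0,-3,6,-8]
  r2 -= 2·r1 → [0,0,2,-3]
  r3 -= -1·r1 → [0,0,4,-8]
  r3 -= 2·r2 → [0,0,0,-2]

L=[[1,0,0,0],[1,1,0,0],[-1,2,1,0],[0,-1,2,1]] U=[[3,-5,-5,-2],[0,3,-2,0],[0,0,2,-3],[0,0,0,-2]]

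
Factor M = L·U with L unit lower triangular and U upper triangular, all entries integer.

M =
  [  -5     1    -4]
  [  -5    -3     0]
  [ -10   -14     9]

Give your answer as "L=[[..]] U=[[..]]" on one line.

L=[[1,0,0],[1,1,0],[2,4,1]] U=[[-5,1,-4],[0,-4,4],[0,0,1]]

  row1 -= 1·row0 → [0,-4,4]
  row2 -= 2·row0 → [0,-16,17]
  row2 -= 4·row1 → [0,0,1]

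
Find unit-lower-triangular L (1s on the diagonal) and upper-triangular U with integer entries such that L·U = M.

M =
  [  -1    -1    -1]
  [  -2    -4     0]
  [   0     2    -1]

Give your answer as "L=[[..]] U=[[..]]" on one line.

  r1 -= 2·r0 → [0,-2,2]
  r2 -= 0·r0 → [0,2,-1]
  r2 -= -1·r1 → [0,0,1]

L=[[1,0,0],[2,1,0],[0,-1,1]] U=[[-1,-1,-1],[0,-2,2],[0,0,1]]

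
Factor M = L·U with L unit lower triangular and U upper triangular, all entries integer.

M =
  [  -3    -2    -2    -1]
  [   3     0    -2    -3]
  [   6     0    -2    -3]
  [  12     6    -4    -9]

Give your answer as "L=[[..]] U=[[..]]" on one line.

  r1 -= -1·r0 → [0,-2,-4,-4]
  r2 -= -2·r0 → [0,-4,-6,-5]
  r3 -= -4·r0 → [0,-2,-12,-13]
  r2 -= 2·r1 → [0,0,2,3]
  r3 -= 1·r1 → [0,0,-8,-9]
  r3 -= -4·r2 → [0,0,0,3]

L=[[1,0,0,0],[-1,1,0,0],[-2,2,1,0],[-4,1,-4,1]] U=[[-3,-2,-2,-1],[0,-2,-4,-4],[0,0,2,3],[0,0,0,3]]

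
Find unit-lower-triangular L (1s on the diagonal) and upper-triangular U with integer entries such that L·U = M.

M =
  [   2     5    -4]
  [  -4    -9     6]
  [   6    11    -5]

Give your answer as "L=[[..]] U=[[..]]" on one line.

L=[[1,0,0],[-2,1,0],[3,-4,1]] U=[[2,5,-4],[0,1,-2],[0,0,-1]]

  R1 -= -2·R0 → [0,1,-2]
  R2 -= 3·R0 → [0,-4,7]
  R2 -= -4·R1 → [0,0,-1]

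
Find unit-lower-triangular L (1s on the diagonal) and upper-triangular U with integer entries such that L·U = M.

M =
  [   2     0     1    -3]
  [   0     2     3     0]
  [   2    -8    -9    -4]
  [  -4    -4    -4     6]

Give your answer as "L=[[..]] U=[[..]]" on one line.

  row1 -= 0·row0 → [0,2,3,0]
  row2 -= 1·row0 → [0,-8,-10,-1]
  row3 -= -2·row0 → [0,-4,-2,0]
  row2 -= -4·row1 → [0,0,2,-1]
  row3 -= -2·row1 → [0,0,4,0]
  row3 -= 2·row2 → [0,0,0,2]

L=[[1,0,0,0],[0,1,0,0],[1,-4,1,0],[-2,-2,2,1]] U=[[2,0,1,-3],[0,2,3,0],[0,0,2,-1],[0,0,0,2]]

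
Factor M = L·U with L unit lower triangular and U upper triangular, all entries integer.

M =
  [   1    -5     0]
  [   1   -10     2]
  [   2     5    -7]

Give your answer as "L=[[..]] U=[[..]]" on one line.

  r1 -= 1·r0 → [0,-5,2]
  r2 -= 2·r0 → [0,15,-7]
  r2 -= -3·r1 → [0,0,-1]

L=[[1,0,0],[1,1,0],[2,-3,1]] U=[[1,-5,0],[0,-5,2],[0,0,-1]]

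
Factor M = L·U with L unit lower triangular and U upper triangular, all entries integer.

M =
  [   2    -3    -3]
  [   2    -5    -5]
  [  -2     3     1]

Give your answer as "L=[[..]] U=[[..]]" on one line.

L=[[1,0,0],[1,1,0],[-1,0,1]] U=[[2,-3,-3],[0,-2,-2],[0,0,-2]]

  R1 -= 1·R0 → [0,-2,-2]
  R2 -= -1·R0 → [0,0,-2]
  R2 -= 0·R1 → [0,0,-2]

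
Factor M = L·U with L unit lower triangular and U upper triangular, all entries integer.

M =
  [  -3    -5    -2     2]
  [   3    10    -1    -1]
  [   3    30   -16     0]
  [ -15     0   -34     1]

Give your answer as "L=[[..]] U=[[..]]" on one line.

L=[[1,0,0,0],[-1,1,0,0],[-1,5,1,0],[5,5,3,1]] U=[[-3,-5,-2,2],[0,5,-3,1],[0,0,-3,-3],[0,0,0,-5]]

  r1 -= -1·r0 → [0,5,-3,1]
  r2 -= -1·r0 → [0,25,-18,2]
  r3 -= 5·r0 → [0,25,-24,-9]
  r2 -= 5·r1 → [0,0,-3,-3]
  r3 -= 5·r1 → [0,0,-9,-14]
  r3 -= 3·r2 → [0,0,0,-5]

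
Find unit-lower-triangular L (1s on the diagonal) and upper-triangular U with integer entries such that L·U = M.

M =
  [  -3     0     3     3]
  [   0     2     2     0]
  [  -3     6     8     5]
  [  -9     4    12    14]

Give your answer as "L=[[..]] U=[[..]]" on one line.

L=[[1,0,0,0],[0,1,0,0],[1,3,1,0],[3,2,1,1]] U=[[-3,0,3,3],[0,2,2,0],[0,0,-1,2],[0,0,0,3]]

  row1 -= 0·row0 → [0,2,2,0]
  row2 -= 1·row0 → [0,6,5,2]
  row3 -= 3·row0 → [0,4,3,5]
  row2 -= 3·row1 → [0,0,-1,2]
  row3 -= 2·row1 → [0,0,-1,5]
  row3 -= 1·row2 → [0,0,0,3]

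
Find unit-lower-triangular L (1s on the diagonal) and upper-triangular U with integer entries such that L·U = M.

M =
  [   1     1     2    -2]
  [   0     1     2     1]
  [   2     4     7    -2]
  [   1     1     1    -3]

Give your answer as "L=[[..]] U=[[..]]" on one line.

  r1 -= 0·r0 → [0,1,2,1]
  r2 -= 2·r0 → [0,2,3,2]
  r3 -= 1·r0 → [0,0,-1,-1]
  r2 -= 2·r1 → [0,0,-1,0]
  r3 -= 0·r1 → [0,0,-1,-1]
  r3 -= 1·r2 → [0,0,0,-1]

L=[[1,0,0,0],[0,1,0,0],[2,2,1,0],[1,0,1,1]] U=[[1,1,2,-2],[0,1,2,1],[0,0,-1,0],[0,0,0,-1]]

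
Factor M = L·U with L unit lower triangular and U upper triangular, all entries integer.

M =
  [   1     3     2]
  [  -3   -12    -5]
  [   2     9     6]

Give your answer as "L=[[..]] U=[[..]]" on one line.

L=[[1,0,0],[-3,1,0],[2,-1,1]] U=[[1,3,2],[0,-3,1],[0,0,3]]

  r1 -= -3·r0 → [0,-3,1]
  r2 -= 2·r0 → [0,3,2]
  r2 -= -1·r1 → [0,0,3]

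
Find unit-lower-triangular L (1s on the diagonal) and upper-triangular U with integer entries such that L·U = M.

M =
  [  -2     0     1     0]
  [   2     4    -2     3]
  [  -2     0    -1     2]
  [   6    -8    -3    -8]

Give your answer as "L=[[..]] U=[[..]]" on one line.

  r1 -= -1·r0 → [0,4,-1,3]
  r2 -= 1·r0 → [0,0,-2,2]
  r3 -= -3·r0 → [0,-8,0,-8]
  r2 -= 0·r1 → [0,0,-2,2]
  r3 -= -2·r1 → [0,0,-2,-2]
  r3 -= 1·r2 → [0,0,0,-4]

L=[[1,0,0,0],[-1,1,0,0],[1,0,1,0],[-3,-2,1,1]] U=[[-2,0,1,0],[0,4,-1,3],[0,0,-2,2],[0,0,0,-4]]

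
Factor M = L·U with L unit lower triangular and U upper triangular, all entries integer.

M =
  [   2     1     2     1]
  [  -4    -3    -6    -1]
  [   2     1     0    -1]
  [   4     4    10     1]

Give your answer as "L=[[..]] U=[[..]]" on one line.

  row1 -= -2·row0 → [0,-1,-2,1]
  row2 -= 1·row0 → [0,0,-2,-2]
  row3 -= 2·row0 → [0,2,6,-1]
  row2 -= 0·row1 → [0,0,-2,-2]
  row3 -= -2·row1 → [0,0,2,1]
  row3 -= -1·row2 → [0,0,0,-1]

L=[[1,0,0,0],[-2,1,0,0],[1,0,1,0],[2,-2,-1,1]] U=[[2,1,2,1],[0,-1,-2,1],[0,0,-2,-2],[0,0,0,-1]]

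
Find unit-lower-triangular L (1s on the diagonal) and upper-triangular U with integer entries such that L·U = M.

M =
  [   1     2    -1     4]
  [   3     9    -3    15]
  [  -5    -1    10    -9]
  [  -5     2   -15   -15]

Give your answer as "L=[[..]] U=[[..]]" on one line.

  r1 -= 3·r0 → [0,3,0,3]
  r2 -= -5·r0 → [0,9,5,11]
  r3 -= -5·r0 → [0,12,-20,5]
  r2 -= 3·r1 → [0,0,5,2]
  r3 -= 4·r1 → [0,0,-20,-7]
  r3 -= -4·r2 → [0,0,0,1]

L=[[1,0,0,0],[3,1,0,0],[-5,3,1,0],[-5,4,-4,1]] U=[[1,2,-1,4],[0,3,0,3],[0,0,5,2],[0,0,0,1]]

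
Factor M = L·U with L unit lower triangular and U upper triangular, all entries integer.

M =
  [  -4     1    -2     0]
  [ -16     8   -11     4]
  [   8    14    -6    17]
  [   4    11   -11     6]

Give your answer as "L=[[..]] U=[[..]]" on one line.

L=[[1,0,0,0],[4,1,0,0],[-2,4,1,0],[-1,3,-2,1]] U=[[-4,1,-2,0],[0,4,-3,4],[0,0,2,1],[0,0,0,-4]]

  row1 -= 4·row0 → [0,4,-3,4]
  row2 -= -2·row0 → [0,16,-10,17]
  row3 -= -1·row0 → [0,12,-13,6]
  row2 -= 4·row1 → [0,0,2,1]
  row3 -= 3·row1 → [0,0,-4,-6]
  row3 -= -2·row2 → [0,0,0,-4]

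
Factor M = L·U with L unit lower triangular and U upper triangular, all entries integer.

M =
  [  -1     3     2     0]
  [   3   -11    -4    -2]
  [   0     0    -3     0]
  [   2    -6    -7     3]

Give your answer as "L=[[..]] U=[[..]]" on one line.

L=[[1,0,0,0],[-3,1,0,0],[0,0,1,0],[-2,0,1,1]] U=[[-1,3,2,0],[0,-2,2,-2],[0,0,-3,0],[0,0,0,3]]

  r1 -= -3·r0 → [0,-2,2,-2]
  r2 -= 0·r0 → [0,0,-3,0]
  r3 -= -2·r0 → [0,0,-3,3]
  r2 -= 0·r1 → [0,0,-3,0]
  r3 -= 0·r1 → [0,0,-3,3]
  r3 -= 1·r2 → [0,0,0,3]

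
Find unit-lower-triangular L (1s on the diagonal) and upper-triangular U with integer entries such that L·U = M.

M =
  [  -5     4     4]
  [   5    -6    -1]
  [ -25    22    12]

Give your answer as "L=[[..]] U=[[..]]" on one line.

  R1 -= -1·R0 → [0,-2,3]
  R2 -= 5·R0 → [0,2,-8]
  R2 -= -1·R1 → [0,0,-5]

L=[[1,0,0],[-1,1,0],[5,-1,1]] U=[[-5,4,4],[0,-2,3],[0,0,-5]]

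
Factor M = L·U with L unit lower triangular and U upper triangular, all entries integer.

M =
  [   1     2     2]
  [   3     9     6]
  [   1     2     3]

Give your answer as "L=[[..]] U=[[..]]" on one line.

  row1 -= 3·row0 → [0,3,0]
  row2 -= 1·row0 → [0,0,1]
  row2 -= 0·row1 → [0,0,1]

L=[[1,0,0],[3,1,0],[1,0,1]] U=[[1,2,2],[0,3,0],[0,0,1]]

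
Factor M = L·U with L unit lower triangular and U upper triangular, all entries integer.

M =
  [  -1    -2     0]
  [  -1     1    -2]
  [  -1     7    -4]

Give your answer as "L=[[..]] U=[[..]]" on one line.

  row1 -= 1·row0 → [0,3,-2]
  row2 -= 1·row0 → [0,9,-4]
  row2 -= 3·row1 → [0,0,2]

L=[[1,0,0],[1,1,0],[1,3,1]] U=[[-1,-2,0],[0,3,-2],[0,0,2]]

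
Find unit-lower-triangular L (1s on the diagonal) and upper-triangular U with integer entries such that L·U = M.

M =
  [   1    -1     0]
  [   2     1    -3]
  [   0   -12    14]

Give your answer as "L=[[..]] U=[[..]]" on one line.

L=[[1,0,0],[2,1,0],[0,-4,1]] U=[[1,-1,0],[0,3,-3],[0,0,2]]

  R1 -= 2·R0 → [0,3,-3]
  R2 -= 0·R0 → [0,-12,14]
  R2 -= -4·R1 → [0,0,2]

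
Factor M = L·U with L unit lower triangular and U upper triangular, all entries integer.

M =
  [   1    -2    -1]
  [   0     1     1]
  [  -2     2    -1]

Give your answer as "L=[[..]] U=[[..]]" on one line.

  row1 -= 0·row0 → [0,1,1]
  row2 -= -2·row0 → [0,-2,-3]
  row2 -= -2·row1 → [0,0,-1]

L=[[1,0,0],[0,1,0],[-2,-2,1]] U=[[1,-2,-1],[0,1,1],[0,0,-1]]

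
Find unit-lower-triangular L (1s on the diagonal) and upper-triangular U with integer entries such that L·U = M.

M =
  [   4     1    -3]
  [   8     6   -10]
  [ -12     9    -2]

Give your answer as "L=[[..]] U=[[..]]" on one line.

L=[[1,0,0],[2,1,0],[-3,3,1]] U=[[4,1,-3],[0,4,-4],[0,0,1]]

  R1 -= 2·R0 → [0,4,-4]
  R2 -= -3·R0 → [0,12,-11]
  R2 -= 3·R1 → [0,0,1]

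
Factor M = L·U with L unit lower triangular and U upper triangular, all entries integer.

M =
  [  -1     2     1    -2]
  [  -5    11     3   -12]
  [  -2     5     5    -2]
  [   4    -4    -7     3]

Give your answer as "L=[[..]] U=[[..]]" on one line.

L=[[1,0,0,0],[5,1,0,0],[2,1,1,0],[-4,4,1,1]] U=[[-1,2,1,-2],[0,1,-2,-2],[0,0,5,4],[0,0,0,-1]]

  row1 -= 5·row0 → [0,1,-2,-2]
  row2 -= 2·row0 → [0,1,3,2]
  row3 -= -4·row0 → [0,4,-3,-5]
  row2 -= 1·row1 → [0,0,5,4]
  row3 -= 4·row1 → [0,0,5,3]
  row3 -= 1·row2 → [0,0,0,-1]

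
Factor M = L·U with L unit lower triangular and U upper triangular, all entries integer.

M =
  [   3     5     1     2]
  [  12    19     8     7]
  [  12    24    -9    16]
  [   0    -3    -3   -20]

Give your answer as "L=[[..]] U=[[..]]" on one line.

L=[[1,0,0,0],[4,1,0,0],[4,-4,1,0],[0,3,-5,1]] U=[[3,5,1,2],[0,-1,4,-1],[0,0,3,4],[0,0,0,3]]

  r1 -= 4·r0 → [0,-1,4,-1]
  r2 -= 4·r0 → [0,4,-13,8]
  r3 -= 0·r0 → [0,-3,-3,-20]
  r2 -= -4·r1 → [0,0,3,4]
  r3 -= 3·r1 → [0,0,-15,-17]
  r3 -= -5·r2 → [0,0,0,3]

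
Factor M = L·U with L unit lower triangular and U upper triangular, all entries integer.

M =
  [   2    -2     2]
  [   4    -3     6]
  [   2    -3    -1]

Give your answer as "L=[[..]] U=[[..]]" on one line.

  row1 -= 2·row0 → [0,1,2]
  row2 -= 1·row0 → [0,-1,-3]
  row2 -= -1·row1 → [0,0,-1]

L=[[1,0,0],[2,1,0],[1,-1,1]] U=[[2,-2,2],[0,1,2],[0,0,-1]]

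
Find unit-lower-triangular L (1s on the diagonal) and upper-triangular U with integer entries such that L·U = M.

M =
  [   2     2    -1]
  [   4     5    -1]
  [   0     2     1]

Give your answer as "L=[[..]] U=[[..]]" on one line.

  R1 -= 2·R0 → [0,1,1]
  R2 -= 0·R0 → [0,2,1]
  R2 -= 2·R1 → [0,0,-1]

L=[[1,0,0],[2,1,0],[0,2,1]] U=[[2,2,-1],[0,1,1],[0,0,-1]]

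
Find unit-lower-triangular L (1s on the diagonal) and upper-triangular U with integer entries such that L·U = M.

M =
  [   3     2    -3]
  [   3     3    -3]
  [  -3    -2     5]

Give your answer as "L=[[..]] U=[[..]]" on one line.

L=[[1,0,0],[1,1,0],[-1,0,1]] U=[[3,2,-3],[0,1,0],[0,0,2]]

  R1 -= 1·R0 → [0,1,0]
  R2 -= -1·R0 → [0,0,2]
  R2 -= 0·R1 → [0,0,2]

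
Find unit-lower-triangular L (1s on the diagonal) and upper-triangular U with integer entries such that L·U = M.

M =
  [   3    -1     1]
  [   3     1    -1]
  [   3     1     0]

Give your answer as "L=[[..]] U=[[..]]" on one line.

L=[[1,0,0],[1,1,0],[1,1,1]] U=[[3,-1,1],[0,2,-2],[0,0,1]]

  row1 -= 1·row0 → [0,2,-2]
  row2 -= 1·row0 → [0,2,-1]
  row2 -= 1·row1 → [0,0,1]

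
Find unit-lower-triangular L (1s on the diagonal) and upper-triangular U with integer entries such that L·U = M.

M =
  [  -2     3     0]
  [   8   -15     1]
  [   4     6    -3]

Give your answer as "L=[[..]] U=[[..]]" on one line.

L=[[1,0,0],[-4,1,0],[-2,-4,1]] U=[[-2,3,0],[0,-3,1],[0,0,1]]

  row1 -= -4·row0 → [0,-3,1]
  row2 -= -2·row0 → [0,12,-3]
  row2 -= -4·row1 → [0,0,1]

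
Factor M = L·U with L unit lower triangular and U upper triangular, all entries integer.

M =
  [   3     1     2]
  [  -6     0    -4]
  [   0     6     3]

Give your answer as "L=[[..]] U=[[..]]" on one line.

L=[[1,0,0],[-2,1,0],[0,3,1]] U=[[3,1,2],[0,2,0],[0,0,3]]

  r1 -= -2·r0 → [0,2,0]
  r2 -= 0·r0 → [0,6,3]
  r2 -= 3·r1 → [0,0,3]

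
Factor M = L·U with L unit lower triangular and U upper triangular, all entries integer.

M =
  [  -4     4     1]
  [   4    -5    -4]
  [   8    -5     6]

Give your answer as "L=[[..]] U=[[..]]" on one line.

  row1 -= -1·row0 → [0,-1,-3]
  row2 -= -2·row0 → [0,3,8]
  row2 -= -3·row1 → [0,0,-1]

L=[[1,0,0],[-1,1,0],[-2,-3,1]] U=[[-4,4,1],[0,-1,-3],[0,0,-1]]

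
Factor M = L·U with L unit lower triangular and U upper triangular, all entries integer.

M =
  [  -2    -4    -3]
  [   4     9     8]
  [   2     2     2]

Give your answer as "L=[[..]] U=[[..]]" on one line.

  r1 -= -2·r0 → [0,1,2]
  r2 -= -1·r0 → [0,-2,-1]
  r2 -= -2·r1 → [0,0,3]

L=[[1,0,0],[-2,1,0],[-1,-2,1]] U=[[-2,-4,-3],[0,1,2],[0,0,3]]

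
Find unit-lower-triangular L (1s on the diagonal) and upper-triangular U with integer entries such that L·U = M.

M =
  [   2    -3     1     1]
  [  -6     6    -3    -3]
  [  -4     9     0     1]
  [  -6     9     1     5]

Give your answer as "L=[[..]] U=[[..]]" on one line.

  R1 -= -3·R0 → [0,-3,0,0]
  R2 -= -2·R0 → [0,3,2,3]
  R3 -= -3·R0 → [0,0,4,8]
  R2 -= -1·R1 → [0,0,2,3]
  R3 -= 0·R1 → [0,0,4,8]
  R3 -= 2·R2 → [0,0,0,2]

L=[[1,0,0,0],[-3,1,0,0],[-2,-1,1,0],[-3,0,2,1]] U=[[2,-3,1,1],[0,-3,0,0],[0,0,2,3],[0,0,0,2]]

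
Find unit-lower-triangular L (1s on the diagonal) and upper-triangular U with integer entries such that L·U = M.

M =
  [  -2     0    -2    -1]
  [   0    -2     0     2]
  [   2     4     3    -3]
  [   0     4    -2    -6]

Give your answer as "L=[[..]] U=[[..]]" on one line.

L=[[1,0,0,0],[0,1,0,0],[-1,-2,1,0],[0,-2,-2,1]] U=[[-2,0,-2,-1],[0,-2,0,2],[0,0,1,0],[0,0,0,-2]]

  r1 -= 0·r0 → [0,-2,0,2]
  r2 -= -1·r0 → [0,4,1,-4]
  r3 -= 0·r0 → [0,4,-2,-6]
  r2 -= -2·r1 → [0,0,1,0]
  r3 -= -2·r1 → [0,0,-2,-2]
  r3 -= -2·r2 → [0,0,0,-2]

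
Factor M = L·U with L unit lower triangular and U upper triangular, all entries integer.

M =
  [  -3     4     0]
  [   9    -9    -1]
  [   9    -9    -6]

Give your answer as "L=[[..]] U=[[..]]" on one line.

L=[[1,0,0],[-3,1,0],[-3,1,1]] U=[[-3,4,0],[0,3,-1],[0,0,-5]]

  r1 -= -3·r0 → [0,3,-1]
  r2 -= -3·r0 → [0,3,-6]
  r2 -= 1·r1 → [0,0,-5]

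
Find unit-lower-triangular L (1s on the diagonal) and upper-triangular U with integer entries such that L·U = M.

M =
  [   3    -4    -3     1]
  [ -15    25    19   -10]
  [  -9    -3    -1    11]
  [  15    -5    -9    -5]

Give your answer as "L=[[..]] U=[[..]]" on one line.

  R1 -= -5·R0 → [0,5,4,-5]
  R2 -= -3·R0 → [0,-15,-10,14]
  R3 -= 5·R0 → [0,15,6,-10]
  R2 -= -3·R1 → [0,0,2,-1]
  R3 -= 3·R1 → [0,0,-6,5]
  R3 -= -3·R2 → [0,0,0,2]

L=[[1,0,0,0],[-5,1,0,0],[-3,-3,1,0],[5,3,-3,1]] U=[[3,-4,-3,1],[0,5,4,-5],[0,0,2,-1],[0,0,0,2]]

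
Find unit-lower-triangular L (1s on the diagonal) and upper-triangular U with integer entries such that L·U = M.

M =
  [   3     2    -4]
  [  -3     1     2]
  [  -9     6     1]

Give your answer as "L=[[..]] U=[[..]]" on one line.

  R1 -= -1·R0 → [0,3,-2]
  R2 -= -3·R0 → [0,12,-11]
  R2 -= 4·R1 → [0,0,-3]

L=[[1,0,0],[-1,1,0],[-3,4,1]] U=[[3,2,-4],[0,3,-2],[0,0,-3]]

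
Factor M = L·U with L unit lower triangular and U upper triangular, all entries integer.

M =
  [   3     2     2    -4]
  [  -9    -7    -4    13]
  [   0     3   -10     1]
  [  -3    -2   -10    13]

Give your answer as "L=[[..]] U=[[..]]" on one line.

L=[[1,0,0,0],[-3,1,0,0],[0,-3,1,0],[-1,0,2,1]] U=[[3,2,2,-4],[0,-1,2,1],[0,0,-4,4],[0,0,0,1]]

  R1 -= -3·R0 → [0,-1,2,1]
  R2 -= 0·R0 → [0,3,-10,1]
  R3 -= -1·R0 → [0,0,-8,9]
  R2 -= -3·R1 → [0,0,-4,4]
  R3 -= 0·R1 → [0,0,-8,9]
  R3 -= 2·R2 → [0,0,0,1]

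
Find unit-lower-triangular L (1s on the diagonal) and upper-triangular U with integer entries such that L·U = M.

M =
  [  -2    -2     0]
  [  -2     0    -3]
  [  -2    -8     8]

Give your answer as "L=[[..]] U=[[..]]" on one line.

L=[[1,0,0],[1,1,0],[1,-3,1]] U=[[-2,-2,0],[0,2,-3],[0,0,-1]]

  R1 -= 1·R0 → [0,2,-3]
  R2 -= 1·R0 → [0,-6,8]
  R2 -= -3·R1 → [0,0,-1]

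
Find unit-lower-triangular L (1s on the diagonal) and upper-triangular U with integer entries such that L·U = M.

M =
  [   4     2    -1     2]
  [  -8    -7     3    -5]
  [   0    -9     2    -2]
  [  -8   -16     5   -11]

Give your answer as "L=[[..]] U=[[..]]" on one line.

L=[[1,0,0,0],[-2,1,0,0],[0,3,1,0],[-2,4,1,1]] U=[[4,2,-1,2],[0,-3,1,-1],[0,0,-1,1],[0,0,0,-4]]

  r1 -= -2·r0 → [0,-3,1,-1]
  r2 -= 0·r0 → [0,-9,2,-2]
  r3 -= -2·r0 → [0,-12,3,-7]
  r2 -= 3·r1 → [0,0,-1,1]
  r3 -= 4·r1 → [0,0,-1,-3]
  r3 -= 1·r2 → [0,0,0,-4]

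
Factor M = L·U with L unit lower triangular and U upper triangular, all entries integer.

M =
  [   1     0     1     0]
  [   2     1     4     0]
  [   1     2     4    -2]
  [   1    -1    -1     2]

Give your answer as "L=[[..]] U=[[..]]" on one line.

L=[[1,0,0,0],[2,1,0,0],[1,2,1,0],[1,-1,0,1]] U=[[1,0,1,0],[0,1,2,0],[0,0,-1,-2],[0,0,0,2]]

  row1 -= 2·row0 → [0,1,2,0]
  row2 -= 1·row0 → [0,2,3,-2]
  row3 -= 1·row0 → [0,-1,-2,2]
  row2 -= 2·row1 → [0,0,-1,-2]
  row3 -= -1·row1 → [0,0,0,2]
  row3 -= 0·row2 → [0,0,0,2]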